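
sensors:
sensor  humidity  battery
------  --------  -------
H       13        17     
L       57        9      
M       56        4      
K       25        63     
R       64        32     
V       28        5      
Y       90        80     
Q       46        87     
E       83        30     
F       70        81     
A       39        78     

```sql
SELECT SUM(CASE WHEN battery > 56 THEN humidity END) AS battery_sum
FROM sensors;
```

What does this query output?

sensor=H: ✗
sensor=L: ✗
sensor=M: ✗
sensor=K: ✓ → 25
sensor=R: ✗
sensor=V: ✗
sensor=Y: ✓ → 90
sensor=Q: ✓ → 46
sensor=E: ✗
sensor=F: ✓ → 70
sensor=A: ✓ → 39
battery_sum = 25 + 90 + 46 + 70 + 39 = 270

270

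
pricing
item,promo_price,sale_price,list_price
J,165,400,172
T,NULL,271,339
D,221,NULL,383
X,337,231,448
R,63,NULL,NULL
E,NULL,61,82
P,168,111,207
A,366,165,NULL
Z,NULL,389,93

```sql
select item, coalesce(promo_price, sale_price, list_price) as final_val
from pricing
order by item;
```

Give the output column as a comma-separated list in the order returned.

item=A: promo_price=366 → 366
item=D: promo_price=221 → 221
item=E: promo_price=NULL, sale_price=61 → 61
item=J: promo_price=165 → 165
item=P: promo_price=168 → 168
item=R: promo_price=63 → 63
item=T: promo_price=NULL, sale_price=271 → 271
item=X: promo_price=337 → 337
item=Z: promo_price=NULL, sale_price=389 → 389

366, 221, 61, 165, 168, 63, 271, 337, 389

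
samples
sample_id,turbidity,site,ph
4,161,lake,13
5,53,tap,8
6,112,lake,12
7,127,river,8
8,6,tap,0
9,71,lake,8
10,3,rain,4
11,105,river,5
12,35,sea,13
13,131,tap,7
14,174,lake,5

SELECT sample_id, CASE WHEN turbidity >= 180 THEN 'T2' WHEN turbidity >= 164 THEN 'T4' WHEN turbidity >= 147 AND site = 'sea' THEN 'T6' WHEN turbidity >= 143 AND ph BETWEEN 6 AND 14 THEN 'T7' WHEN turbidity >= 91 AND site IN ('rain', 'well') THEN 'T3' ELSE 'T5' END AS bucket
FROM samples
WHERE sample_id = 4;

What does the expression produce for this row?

T7

sample_id = 4: turbidity=161, site=lake, ph=13.
turbidity >= 180 → false
turbidity >= 164 → false
turbidity >= 147 AND site = 'sea' → false
turbidity >= 143 AND ph BETWEEN 6 AND 14 → true → T7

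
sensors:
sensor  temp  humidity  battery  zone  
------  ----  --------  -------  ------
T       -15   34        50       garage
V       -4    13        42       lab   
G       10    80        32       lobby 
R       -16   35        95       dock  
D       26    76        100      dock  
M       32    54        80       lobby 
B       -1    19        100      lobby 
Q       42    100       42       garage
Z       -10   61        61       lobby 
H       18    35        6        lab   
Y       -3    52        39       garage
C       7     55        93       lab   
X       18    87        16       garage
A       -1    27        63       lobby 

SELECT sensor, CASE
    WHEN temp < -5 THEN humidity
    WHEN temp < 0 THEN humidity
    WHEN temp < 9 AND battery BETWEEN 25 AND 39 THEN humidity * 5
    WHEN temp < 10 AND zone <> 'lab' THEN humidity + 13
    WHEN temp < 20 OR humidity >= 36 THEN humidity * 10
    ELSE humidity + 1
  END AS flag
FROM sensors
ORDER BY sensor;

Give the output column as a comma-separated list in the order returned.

27, 19, 550, 760, 800, 350, 540, 1000, 35, 34, 13, 870, 52, 61

sensor=A: temp < 0 → 27
sensor=B: temp < 0 → 19
sensor=C: temp < 20 OR humidity >= 36 → 550
sensor=D: temp < 20 OR humidity >= 36 → 760
sensor=G: temp < 20 OR humidity >= 36 → 800
sensor=H: temp < 20 OR humidity >= 36 → 350
sensor=M: temp < 20 OR humidity >= 36 → 540
sensor=Q: temp < 20 OR humidity >= 36 → 1000
sensor=R: temp < -5 → 35
sensor=T: temp < -5 → 34
sensor=V: temp < 0 → 13
sensor=X: temp < 20 OR humidity >= 36 → 870
sensor=Y: temp < 0 → 52
sensor=Z: temp < -5 → 61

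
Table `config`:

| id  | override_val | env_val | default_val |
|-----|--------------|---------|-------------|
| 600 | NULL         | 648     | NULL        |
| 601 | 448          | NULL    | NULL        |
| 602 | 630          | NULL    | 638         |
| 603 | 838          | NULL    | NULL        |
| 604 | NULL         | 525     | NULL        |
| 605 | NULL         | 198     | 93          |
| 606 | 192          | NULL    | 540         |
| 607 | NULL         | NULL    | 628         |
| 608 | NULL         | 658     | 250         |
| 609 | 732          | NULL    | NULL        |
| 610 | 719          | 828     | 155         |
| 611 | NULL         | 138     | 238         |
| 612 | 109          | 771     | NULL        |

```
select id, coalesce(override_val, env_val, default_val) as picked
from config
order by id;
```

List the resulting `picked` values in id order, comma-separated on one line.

648, 448, 630, 838, 525, 198, 192, 628, 658, 732, 719, 138, 109

id=600: override_val=NULL, env_val=648 → 648
id=601: override_val=448 → 448
id=602: override_val=630 → 630
id=603: override_val=838 → 838
id=604: override_val=NULL, env_val=525 → 525
id=605: override_val=NULL, env_val=198 → 198
id=606: override_val=192 → 192
id=607: override_val=NULL, env_val=NULL, default_val=628 → 628
id=608: override_val=NULL, env_val=658 → 658
id=609: override_val=732 → 732
id=610: override_val=719 → 719
id=611: override_val=NULL, env_val=138 → 138
id=612: override_val=109 → 109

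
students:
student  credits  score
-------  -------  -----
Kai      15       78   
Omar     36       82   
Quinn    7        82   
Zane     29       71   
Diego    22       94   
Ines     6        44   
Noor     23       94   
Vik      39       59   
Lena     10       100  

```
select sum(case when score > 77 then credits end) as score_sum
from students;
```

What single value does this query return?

student=Kai: ✓ → 15
student=Omar: ✓ → 36
student=Quinn: ✓ → 7
student=Zane: ✗
student=Diego: ✓ → 22
student=Ines: ✗
student=Noor: ✓ → 23
student=Vik: ✗
student=Lena: ✓ → 10
score_sum = 15 + 36 + 7 + 22 + 23 + 10 = 113

113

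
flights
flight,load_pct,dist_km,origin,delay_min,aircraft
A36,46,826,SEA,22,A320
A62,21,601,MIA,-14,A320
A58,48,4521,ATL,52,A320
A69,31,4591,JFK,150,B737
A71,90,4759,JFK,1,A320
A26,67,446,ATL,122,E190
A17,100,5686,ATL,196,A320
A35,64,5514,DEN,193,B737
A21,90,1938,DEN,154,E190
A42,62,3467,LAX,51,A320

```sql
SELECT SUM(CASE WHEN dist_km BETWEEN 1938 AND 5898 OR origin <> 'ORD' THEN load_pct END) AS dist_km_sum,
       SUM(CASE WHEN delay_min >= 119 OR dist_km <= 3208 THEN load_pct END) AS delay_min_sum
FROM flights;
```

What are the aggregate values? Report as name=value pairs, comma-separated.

dist_km_sum=619, delay_min_sum=419

[dist_km_sum: dist_km BETWEEN 1938 AND 5898 OR origin <> 'ORD']
flight=A36: ✓ → 46
flight=A62: ✓ → 21
flight=A58: ✓ → 48
flight=A69: ✓ → 31
flight=A71: ✓ → 90
flight=A26: ✓ → 67
flight=A17: ✓ → 100
flight=A35: ✓ → 64
flight=A21: ✓ → 90
flight=A42: ✓ → 62
dist_km_sum = 46 + 21 + 48 + 31 + 90 + 67 + 100 + 64 + 90 + 62 = 619
—
[delay_min_sum: delay_min >= 119 OR dist_km <= 3208]
flight=A36: ✓ → 46
flight=A62: ✓ → 21
flight=A58: ✗
flight=A69: ✓ → 31
flight=A71: ✗
flight=A26: ✓ → 67
flight=A17: ✓ → 100
flight=A35: ✓ → 64
flight=A21: ✓ → 90
flight=A42: ✗
delay_min_sum = 46 + 21 + 31 + 67 + 100 + 64 + 90 = 419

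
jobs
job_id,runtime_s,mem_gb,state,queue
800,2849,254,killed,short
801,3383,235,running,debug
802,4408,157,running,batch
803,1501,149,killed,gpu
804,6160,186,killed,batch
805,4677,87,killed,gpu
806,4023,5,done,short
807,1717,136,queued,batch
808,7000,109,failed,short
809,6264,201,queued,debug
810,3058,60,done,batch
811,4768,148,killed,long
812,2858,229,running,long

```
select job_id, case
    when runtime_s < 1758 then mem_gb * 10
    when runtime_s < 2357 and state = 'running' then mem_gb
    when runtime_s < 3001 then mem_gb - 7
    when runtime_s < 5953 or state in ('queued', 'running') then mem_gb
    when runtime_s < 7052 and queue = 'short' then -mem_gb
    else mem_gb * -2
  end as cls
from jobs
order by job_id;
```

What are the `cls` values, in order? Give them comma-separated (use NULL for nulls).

job_id=800: runtime_s < 3001 → 247
job_id=801: runtime_s < 5953 or state in ('queued', 'running') → 235
job_id=802: runtime_s < 5953 or state in ('queued', 'running') → 157
job_id=803: runtime_s < 1758 → 1490
job_id=804: ELSE → -372
job_id=805: runtime_s < 5953 or state in ('queued', 'running') → 87
job_id=806: runtime_s < 5953 or state in ('queued', 'running') → 5
job_id=807: runtime_s < 1758 → 1360
job_id=808: runtime_s < 7052 and queue = 'short' → -109
job_id=809: runtime_s < 5953 or state in ('queued', 'running') → 201
job_id=810: runtime_s < 5953 or state in ('queued', 'running') → 60
job_id=811: runtime_s < 5953 or state in ('queued', 'running') → 148
job_id=812: runtime_s < 3001 → 222

247, 235, 157, 1490, -372, 87, 5, 1360, -109, 201, 60, 148, 222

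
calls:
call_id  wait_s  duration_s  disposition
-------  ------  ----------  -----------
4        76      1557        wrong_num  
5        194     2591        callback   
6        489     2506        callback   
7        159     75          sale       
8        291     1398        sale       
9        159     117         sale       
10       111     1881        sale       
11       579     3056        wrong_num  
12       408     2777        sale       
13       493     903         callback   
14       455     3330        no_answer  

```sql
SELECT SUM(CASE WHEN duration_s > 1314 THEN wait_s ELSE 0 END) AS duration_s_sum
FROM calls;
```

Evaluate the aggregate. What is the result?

call_id=4: ✓ → 76
call_id=5: ✓ → 194
call_id=6: ✓ → 489
call_id=7: ✗
call_id=8: ✓ → 291
call_id=9: ✗
call_id=10: ✓ → 111
call_id=11: ✓ → 579
call_id=12: ✓ → 408
call_id=13: ✗
call_id=14: ✓ → 455
duration_s_sum = 76 + 194 + 489 + 291 + 111 + 579 + 408 + 455 = 2603

2603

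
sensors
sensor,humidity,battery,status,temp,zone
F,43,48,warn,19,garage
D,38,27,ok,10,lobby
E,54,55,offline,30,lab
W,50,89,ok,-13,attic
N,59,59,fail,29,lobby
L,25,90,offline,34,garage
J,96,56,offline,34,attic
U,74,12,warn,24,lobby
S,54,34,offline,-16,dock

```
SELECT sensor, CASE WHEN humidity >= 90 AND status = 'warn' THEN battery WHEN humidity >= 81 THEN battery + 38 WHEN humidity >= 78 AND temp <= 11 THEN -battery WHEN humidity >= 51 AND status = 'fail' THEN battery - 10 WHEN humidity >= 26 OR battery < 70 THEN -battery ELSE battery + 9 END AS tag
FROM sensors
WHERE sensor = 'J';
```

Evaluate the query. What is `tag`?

sensor = J: humidity=96, battery=56, status=offline, temp=34, zone=attic.
humidity >= 90 AND status = 'warn' → false
humidity >= 81 → true → 94

94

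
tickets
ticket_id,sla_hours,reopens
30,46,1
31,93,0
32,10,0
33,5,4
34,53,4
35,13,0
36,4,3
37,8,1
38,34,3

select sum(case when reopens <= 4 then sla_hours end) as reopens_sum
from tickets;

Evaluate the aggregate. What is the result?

ticket_id=30: ✓ → 46
ticket_id=31: ✓ → 93
ticket_id=32: ✓ → 10
ticket_id=33: ✓ → 5
ticket_id=34: ✓ → 53
ticket_id=35: ✓ → 13
ticket_id=36: ✓ → 4
ticket_id=37: ✓ → 8
ticket_id=38: ✓ → 34
reopens_sum = 46 + 93 + 10 + 5 + 53 + 13 + 4 + 8 + 34 = 266

266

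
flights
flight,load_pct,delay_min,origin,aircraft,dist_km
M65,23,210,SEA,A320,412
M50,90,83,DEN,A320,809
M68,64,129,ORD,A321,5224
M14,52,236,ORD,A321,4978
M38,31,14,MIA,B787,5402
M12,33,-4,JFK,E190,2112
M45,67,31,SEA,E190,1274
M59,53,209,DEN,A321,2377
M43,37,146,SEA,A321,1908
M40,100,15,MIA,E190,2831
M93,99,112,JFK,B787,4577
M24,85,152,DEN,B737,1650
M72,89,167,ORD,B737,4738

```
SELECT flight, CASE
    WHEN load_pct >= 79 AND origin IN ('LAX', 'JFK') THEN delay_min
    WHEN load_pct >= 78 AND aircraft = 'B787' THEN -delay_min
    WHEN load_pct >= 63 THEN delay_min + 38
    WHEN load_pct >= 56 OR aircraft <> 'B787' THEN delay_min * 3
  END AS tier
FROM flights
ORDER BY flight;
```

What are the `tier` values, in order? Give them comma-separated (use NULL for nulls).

flight=M12: load_pct >= 56 OR aircraft <> 'B787' → -12
flight=M14: load_pct >= 56 OR aircraft <> 'B787' → 708
flight=M24: load_pct >= 63 → 190
flight=M38: (no match → NULL) → NULL
flight=M40: load_pct >= 63 → 53
flight=M43: load_pct >= 56 OR aircraft <> 'B787' → 438
flight=M45: load_pct >= 63 → 69
flight=M50: load_pct >= 63 → 121
flight=M59: load_pct >= 56 OR aircraft <> 'B787' → 627
flight=M65: load_pct >= 56 OR aircraft <> 'B787' → 630
flight=M68: load_pct >= 63 → 167
flight=M72: load_pct >= 63 → 205
flight=M93: load_pct >= 79 AND origin IN ('LAX', 'JFK') → 112

-12, 708, 190, NULL, 53, 438, 69, 121, 627, 630, 167, 205, 112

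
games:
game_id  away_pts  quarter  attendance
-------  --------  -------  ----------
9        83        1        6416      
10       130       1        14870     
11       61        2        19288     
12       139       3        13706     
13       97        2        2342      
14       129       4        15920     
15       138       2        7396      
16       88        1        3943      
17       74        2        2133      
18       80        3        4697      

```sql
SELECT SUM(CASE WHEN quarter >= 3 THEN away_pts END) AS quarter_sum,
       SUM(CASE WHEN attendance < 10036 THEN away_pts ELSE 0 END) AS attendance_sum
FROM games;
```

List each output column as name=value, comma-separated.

[quarter_sum: quarter >= 3]
game_id=9: ✗
game_id=10: ✗
game_id=11: ✗
game_id=12: ✓ → 139
game_id=13: ✗
game_id=14: ✓ → 129
game_id=15: ✗
game_id=16: ✗
game_id=17: ✗
game_id=18: ✓ → 80
quarter_sum = 139 + 129 + 80 = 348
—
[attendance_sum: attendance < 10036]
game_id=9: ✓ → 83
game_id=10: ✗
game_id=11: ✗
game_id=12: ✗
game_id=13: ✓ → 97
game_id=14: ✗
game_id=15: ✓ → 138
game_id=16: ✓ → 88
game_id=17: ✓ → 74
game_id=18: ✓ → 80
attendance_sum = 83 + 97 + 138 + 88 + 74 + 80 = 560

quarter_sum=348, attendance_sum=560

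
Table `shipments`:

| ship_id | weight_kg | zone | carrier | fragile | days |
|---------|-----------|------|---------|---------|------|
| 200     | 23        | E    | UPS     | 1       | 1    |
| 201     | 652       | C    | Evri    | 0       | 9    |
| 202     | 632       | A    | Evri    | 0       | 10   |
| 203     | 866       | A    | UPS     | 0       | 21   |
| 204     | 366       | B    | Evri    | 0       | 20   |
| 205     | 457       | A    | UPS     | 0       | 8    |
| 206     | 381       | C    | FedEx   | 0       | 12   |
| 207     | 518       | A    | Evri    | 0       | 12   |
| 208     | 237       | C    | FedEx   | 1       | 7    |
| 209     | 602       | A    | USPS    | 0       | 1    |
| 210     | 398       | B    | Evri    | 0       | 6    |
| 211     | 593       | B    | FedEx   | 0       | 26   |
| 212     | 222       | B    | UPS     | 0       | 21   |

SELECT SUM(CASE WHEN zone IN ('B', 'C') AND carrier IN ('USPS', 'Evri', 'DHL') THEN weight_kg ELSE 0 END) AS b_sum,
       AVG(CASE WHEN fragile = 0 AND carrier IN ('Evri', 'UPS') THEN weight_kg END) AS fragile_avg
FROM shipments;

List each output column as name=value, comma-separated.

b_sum=1416, fragile_avg=513.875

[b_sum: zone IN ('B', 'C') AND carrier IN ('USPS', 'Evri', 'DHL')]
ship_id=200: ✗
ship_id=201: ✓ → 652
ship_id=202: ✗
ship_id=203: ✗
ship_id=204: ✓ → 366
ship_id=205: ✗
ship_id=206: ✗
ship_id=207: ✗
ship_id=208: ✗
ship_id=209: ✗
ship_id=210: ✓ → 398
ship_id=211: ✗
ship_id=212: ✗
b_sum = 652 + 366 + 398 = 1416
—
[fragile_avg: fragile = 0 AND carrier IN ('Evri', 'UPS')]
ship_id=200: ✗
ship_id=201: ✓ → 652
ship_id=202: ✓ → 632
ship_id=203: ✓ → 866
ship_id=204: ✓ → 366
ship_id=205: ✓ → 457
ship_id=206: ✗
ship_id=207: ✓ → 518
ship_id=208: ✗
ship_id=209: ✗
ship_id=210: ✓ → 398
ship_id=211: ✗
ship_id=212: ✓ → 222
fragile_avg = (652 + 632 + 866 + 366 + 457 + 518 + 398 + 222) / 8 = 513.875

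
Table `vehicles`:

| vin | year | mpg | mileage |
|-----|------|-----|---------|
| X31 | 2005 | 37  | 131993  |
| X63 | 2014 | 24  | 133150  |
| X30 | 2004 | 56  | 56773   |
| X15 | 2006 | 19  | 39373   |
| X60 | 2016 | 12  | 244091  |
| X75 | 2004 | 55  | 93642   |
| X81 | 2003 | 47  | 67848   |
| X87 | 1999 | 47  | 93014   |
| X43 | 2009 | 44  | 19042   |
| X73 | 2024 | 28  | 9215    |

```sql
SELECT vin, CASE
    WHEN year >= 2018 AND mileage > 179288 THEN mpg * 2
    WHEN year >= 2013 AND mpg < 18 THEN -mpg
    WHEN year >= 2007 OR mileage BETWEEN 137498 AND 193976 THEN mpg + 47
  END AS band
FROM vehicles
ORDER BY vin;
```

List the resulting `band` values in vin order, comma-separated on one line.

vin=X15: (no match → NULL) → NULL
vin=X30: (no match → NULL) → NULL
vin=X31: (no match → NULL) → NULL
vin=X43: year >= 2007 OR mileage BETWEEN 137498 AND 193976 → 91
vin=X60: year >= 2013 AND mpg < 18 → -12
vin=X63: year >= 2007 OR mileage BETWEEN 137498 AND 193976 → 71
vin=X73: year >= 2007 OR mileage BETWEEN 137498 AND 193976 → 75
vin=X75: (no match → NULL) → NULL
vin=X81: (no match → NULL) → NULL
vin=X87: (no match → NULL) → NULL

NULL, NULL, NULL, 91, -12, 71, 75, NULL, NULL, NULL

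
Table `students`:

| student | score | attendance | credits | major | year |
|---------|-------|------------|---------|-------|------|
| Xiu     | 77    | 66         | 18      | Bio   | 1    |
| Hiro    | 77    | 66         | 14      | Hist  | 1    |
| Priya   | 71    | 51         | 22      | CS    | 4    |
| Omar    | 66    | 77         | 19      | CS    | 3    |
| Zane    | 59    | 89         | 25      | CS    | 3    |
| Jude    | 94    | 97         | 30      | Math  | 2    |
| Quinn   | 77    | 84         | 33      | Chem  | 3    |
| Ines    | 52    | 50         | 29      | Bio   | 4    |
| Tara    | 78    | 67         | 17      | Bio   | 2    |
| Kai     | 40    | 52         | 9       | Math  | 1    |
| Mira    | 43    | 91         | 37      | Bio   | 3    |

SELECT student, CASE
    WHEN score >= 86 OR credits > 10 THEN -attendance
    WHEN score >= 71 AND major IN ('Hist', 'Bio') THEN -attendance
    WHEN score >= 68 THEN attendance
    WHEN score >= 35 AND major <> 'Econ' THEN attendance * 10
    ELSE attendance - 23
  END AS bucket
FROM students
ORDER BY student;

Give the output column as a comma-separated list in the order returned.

student=Hiro: score >= 86 OR credits > 10 → -66
student=Ines: score >= 86 OR credits > 10 → -50
student=Jude: score >= 86 OR credits > 10 → -97
student=Kai: score >= 35 AND major <> 'Econ' → 520
student=Mira: score >= 86 OR credits > 10 → -91
student=Omar: score >= 86 OR credits > 10 → -77
student=Priya: score >= 86 OR credits > 10 → -51
student=Quinn: score >= 86 OR credits > 10 → -84
student=Tara: score >= 86 OR credits > 10 → -67
student=Xiu: score >= 86 OR credits > 10 → -66
student=Zane: score >= 86 OR credits > 10 → -89

-66, -50, -97, 520, -91, -77, -51, -84, -67, -66, -89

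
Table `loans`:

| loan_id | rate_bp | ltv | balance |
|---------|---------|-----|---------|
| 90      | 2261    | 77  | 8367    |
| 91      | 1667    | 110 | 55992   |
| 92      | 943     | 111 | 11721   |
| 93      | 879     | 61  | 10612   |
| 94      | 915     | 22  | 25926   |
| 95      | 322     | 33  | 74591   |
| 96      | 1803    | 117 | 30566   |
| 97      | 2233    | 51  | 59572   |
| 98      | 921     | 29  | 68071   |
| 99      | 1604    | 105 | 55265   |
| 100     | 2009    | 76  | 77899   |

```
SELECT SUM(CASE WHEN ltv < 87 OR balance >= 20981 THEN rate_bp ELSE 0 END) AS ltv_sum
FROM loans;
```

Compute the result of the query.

loan_id=90: ✓ → 2261
loan_id=91: ✓ → 1667
loan_id=92: ✗
loan_id=93: ✓ → 879
loan_id=94: ✓ → 915
loan_id=95: ✓ → 322
loan_id=96: ✓ → 1803
loan_id=97: ✓ → 2233
loan_id=98: ✓ → 921
loan_id=99: ✓ → 1604
loan_id=100: ✓ → 2009
ltv_sum = 2261 + 1667 + 879 + 915 + 322 + 1803 + 2233 + 921 + 1604 + 2009 = 14614

14614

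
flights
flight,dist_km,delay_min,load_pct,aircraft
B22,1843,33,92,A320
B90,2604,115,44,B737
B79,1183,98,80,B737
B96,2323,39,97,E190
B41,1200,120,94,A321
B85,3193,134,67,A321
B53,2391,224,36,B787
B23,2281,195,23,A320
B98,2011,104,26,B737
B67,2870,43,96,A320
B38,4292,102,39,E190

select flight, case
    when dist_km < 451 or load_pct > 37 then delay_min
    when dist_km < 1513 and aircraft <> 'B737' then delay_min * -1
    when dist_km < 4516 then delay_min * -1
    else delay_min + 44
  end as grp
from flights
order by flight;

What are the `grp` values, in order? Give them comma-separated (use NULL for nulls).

33, -195, 102, 120, -224, 43, 98, 134, 115, 39, -104

flight=B22: dist_km < 451 or load_pct > 37 → 33
flight=B23: dist_km < 4516 → -195
flight=B38: dist_km < 451 or load_pct > 37 → 102
flight=B41: dist_km < 451 or load_pct > 37 → 120
flight=B53: dist_km < 4516 → -224
flight=B67: dist_km < 451 or load_pct > 37 → 43
flight=B79: dist_km < 451 or load_pct > 37 → 98
flight=B85: dist_km < 451 or load_pct > 37 → 134
flight=B90: dist_km < 451 or load_pct > 37 → 115
flight=B96: dist_km < 451 or load_pct > 37 → 39
flight=B98: dist_km < 4516 → -104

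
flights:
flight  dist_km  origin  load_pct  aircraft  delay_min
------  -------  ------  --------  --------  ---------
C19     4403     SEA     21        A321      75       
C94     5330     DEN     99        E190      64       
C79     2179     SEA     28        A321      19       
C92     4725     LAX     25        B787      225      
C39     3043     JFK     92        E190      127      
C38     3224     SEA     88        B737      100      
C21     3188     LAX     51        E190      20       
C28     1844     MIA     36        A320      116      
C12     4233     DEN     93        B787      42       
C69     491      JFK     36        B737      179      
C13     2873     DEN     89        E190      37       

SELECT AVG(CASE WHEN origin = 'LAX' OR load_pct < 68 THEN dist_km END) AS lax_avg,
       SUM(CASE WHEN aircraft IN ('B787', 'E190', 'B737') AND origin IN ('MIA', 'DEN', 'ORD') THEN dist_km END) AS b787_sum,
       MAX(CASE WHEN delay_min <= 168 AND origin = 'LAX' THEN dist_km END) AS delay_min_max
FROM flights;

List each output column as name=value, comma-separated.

lax_avg=2805, b787_sum=12436, delay_min_max=3188

[lax_avg: origin = 'LAX' OR load_pct < 68]
flight=C19: ✓ → 4403
flight=C94: ✗
flight=C79: ✓ → 2179
flight=C92: ✓ → 4725
flight=C39: ✗
flight=C38: ✗
flight=C21: ✓ → 3188
flight=C28: ✓ → 1844
flight=C12: ✗
flight=C69: ✓ → 491
flight=C13: ✗
lax_avg = (4403 + 2179 + 4725 + 3188 + 1844 + 491) / 6 = 2805
—
[b787_sum: aircraft IN ('B787', 'E190', 'B737') AND origin IN ('MIA', 'DEN', 'ORD')]
flight=C19: ✗
flight=C94: ✓ → 5330
flight=C79: ✗
flight=C92: ✗
flight=C39: ✗
flight=C38: ✗
flight=C21: ✗
flight=C28: ✗
flight=C12: ✓ → 4233
flight=C69: ✗
flight=C13: ✓ → 2873
b787_sum = 5330 + 4233 + 2873 = 12436
—
[delay_min_max: delay_min <= 168 AND origin = 'LAX']
flight=C19: ✗
flight=C94: ✗
flight=C79: ✗
flight=C92: ✗
flight=C39: ✗
flight=C38: ✗
flight=C21: ✓ → 3188
flight=C28: ✗
flight=C12: ✗
flight=C69: ✗
flight=C13: ✗
delay_min_max = MAX(3188) = 3188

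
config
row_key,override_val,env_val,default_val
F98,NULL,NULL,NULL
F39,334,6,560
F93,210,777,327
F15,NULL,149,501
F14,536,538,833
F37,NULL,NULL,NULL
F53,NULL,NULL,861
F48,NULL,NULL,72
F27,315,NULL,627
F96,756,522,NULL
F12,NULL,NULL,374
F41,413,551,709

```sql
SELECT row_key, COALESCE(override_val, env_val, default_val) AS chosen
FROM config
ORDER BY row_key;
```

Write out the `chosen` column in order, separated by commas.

374, 536, 149, 315, NULL, 334, 413, 72, 861, 210, 756, NULL

row_key=F12: override_val=NULL, env_val=NULL, default_val=374 → 374
row_key=F14: override_val=536 → 536
row_key=F15: override_val=NULL, env_val=149 → 149
row_key=F27: override_val=315 → 315
row_key=F37: override_val=NULL, env_val=NULL, default_val=NULL (all NULL) → NULL
row_key=F39: override_val=334 → 334
row_key=F41: override_val=413 → 413
row_key=F48: override_val=NULL, env_val=NULL, default_val=72 → 72
row_key=F53: override_val=NULL, env_val=NULL, default_val=861 → 861
row_key=F93: override_val=210 → 210
row_key=F96: override_val=756 → 756
row_key=F98: override_val=NULL, env_val=NULL, default_val=NULL (all NULL) → NULL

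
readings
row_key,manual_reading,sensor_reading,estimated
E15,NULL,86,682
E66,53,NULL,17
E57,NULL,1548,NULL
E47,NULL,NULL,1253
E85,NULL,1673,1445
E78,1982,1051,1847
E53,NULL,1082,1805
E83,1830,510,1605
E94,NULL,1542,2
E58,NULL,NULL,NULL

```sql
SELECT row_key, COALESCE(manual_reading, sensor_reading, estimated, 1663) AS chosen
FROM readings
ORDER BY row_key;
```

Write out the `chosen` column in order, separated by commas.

row_key=E15: manual_reading=NULL, sensor_reading=86 → 86
row_key=E47: manual_reading=NULL, sensor_reading=NULL, estimated=1253 → 1253
row_key=E53: manual_reading=NULL, sensor_reading=1082 → 1082
row_key=E57: manual_reading=NULL, sensor_reading=1548 → 1548
row_key=E58: manual_reading=NULL, sensor_reading=NULL, estimated=NULL, → literal 1663 → 1663
row_key=E66: manual_reading=53 → 53
row_key=E78: manual_reading=1982 → 1982
row_key=E83: manual_reading=1830 → 1830
row_key=E85: manual_reading=NULL, sensor_reading=1673 → 1673
row_key=E94: manual_reading=NULL, sensor_reading=1542 → 1542

86, 1253, 1082, 1548, 1663, 53, 1982, 1830, 1673, 1542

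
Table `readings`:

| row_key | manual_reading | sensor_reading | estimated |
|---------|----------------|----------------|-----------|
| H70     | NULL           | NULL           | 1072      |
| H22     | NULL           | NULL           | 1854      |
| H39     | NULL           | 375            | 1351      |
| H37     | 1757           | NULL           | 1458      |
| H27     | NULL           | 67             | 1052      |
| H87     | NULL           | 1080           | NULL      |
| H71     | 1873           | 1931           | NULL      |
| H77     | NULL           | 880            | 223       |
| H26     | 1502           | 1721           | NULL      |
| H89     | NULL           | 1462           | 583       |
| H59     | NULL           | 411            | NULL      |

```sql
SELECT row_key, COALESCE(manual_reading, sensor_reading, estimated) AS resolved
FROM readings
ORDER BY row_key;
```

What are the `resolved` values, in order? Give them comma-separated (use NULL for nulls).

row_key=H22: manual_reading=NULL, sensor_reading=NULL, estimated=1854 → 1854
row_key=H26: manual_reading=1502 → 1502
row_key=H27: manual_reading=NULL, sensor_reading=67 → 67
row_key=H37: manual_reading=1757 → 1757
row_key=H39: manual_reading=NULL, sensor_reading=375 → 375
row_key=H59: manual_reading=NULL, sensor_reading=411 → 411
row_key=H70: manual_reading=NULL, sensor_reading=NULL, estimated=1072 → 1072
row_key=H71: manual_reading=1873 → 1873
row_key=H77: manual_reading=NULL, sensor_reading=880 → 880
row_key=H87: manual_reading=NULL, sensor_reading=1080 → 1080
row_key=H89: manual_reading=NULL, sensor_reading=1462 → 1462

1854, 1502, 67, 1757, 375, 411, 1072, 1873, 880, 1080, 1462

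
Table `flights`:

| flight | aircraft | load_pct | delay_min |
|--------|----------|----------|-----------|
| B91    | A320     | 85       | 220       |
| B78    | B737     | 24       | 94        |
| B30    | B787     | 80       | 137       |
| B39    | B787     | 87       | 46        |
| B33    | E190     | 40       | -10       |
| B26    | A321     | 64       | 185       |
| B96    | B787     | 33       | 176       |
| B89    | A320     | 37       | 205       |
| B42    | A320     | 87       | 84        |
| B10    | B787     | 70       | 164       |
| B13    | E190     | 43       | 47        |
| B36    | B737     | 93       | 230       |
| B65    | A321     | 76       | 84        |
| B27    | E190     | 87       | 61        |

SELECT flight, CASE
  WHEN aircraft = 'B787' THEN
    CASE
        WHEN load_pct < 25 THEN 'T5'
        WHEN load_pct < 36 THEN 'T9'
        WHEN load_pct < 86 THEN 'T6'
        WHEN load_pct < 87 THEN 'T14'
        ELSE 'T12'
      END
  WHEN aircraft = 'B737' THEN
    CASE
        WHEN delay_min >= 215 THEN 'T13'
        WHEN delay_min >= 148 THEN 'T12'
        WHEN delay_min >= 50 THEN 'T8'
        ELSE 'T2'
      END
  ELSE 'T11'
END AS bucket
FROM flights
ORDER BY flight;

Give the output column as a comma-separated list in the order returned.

flight=B10: aircraft='B787' → inner[load_pct < 86] → T6
flight=B13: aircraft='E190' → outer ELSE → T11
flight=B26: aircraft='A321' → outer ELSE → T11
flight=B27: aircraft='E190' → outer ELSE → T11
flight=B30: aircraft='B787' → inner[load_pct < 86] → T6
flight=B33: aircraft='E190' → outer ELSE → T11
flight=B36: aircraft='B737' → inner[delay_min >= 215] → T13
flight=B39: aircraft='B787' → inner[ELSE] → T12
flight=B42: aircraft='A320' → outer ELSE → T11
flight=B65: aircraft='A321' → outer ELSE → T11
flight=B78: aircraft='B737' → inner[delay_min >= 50] → T8
flight=B89: aircraft='A320' → outer ELSE → T11
flight=B91: aircraft='A320' → outer ELSE → T11
flight=B96: aircraft='B787' → inner[load_pct < 36] → T9

T6, T11, T11, T11, T6, T11, T13, T12, T11, T11, T8, T11, T11, T9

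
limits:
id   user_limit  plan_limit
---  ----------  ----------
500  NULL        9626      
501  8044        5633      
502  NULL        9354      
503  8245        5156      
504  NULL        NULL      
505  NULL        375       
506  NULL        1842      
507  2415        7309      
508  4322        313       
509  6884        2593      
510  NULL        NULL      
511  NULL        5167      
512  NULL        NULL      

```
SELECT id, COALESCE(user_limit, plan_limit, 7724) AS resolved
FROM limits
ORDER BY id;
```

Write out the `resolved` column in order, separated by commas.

id=500: user_limit=NULL, plan_limit=9626 → 9626
id=501: user_limit=8044 → 8044
id=502: user_limit=NULL, plan_limit=9354 → 9354
id=503: user_limit=8245 → 8245
id=504: user_limit=NULL, plan_limit=NULL, → literal 7724 → 7724
id=505: user_limit=NULL, plan_limit=375 → 375
id=506: user_limit=NULL, plan_limit=1842 → 1842
id=507: user_limit=2415 → 2415
id=508: user_limit=4322 → 4322
id=509: user_limit=6884 → 6884
id=510: user_limit=NULL, plan_limit=NULL, → literal 7724 → 7724
id=511: user_limit=NULL, plan_limit=5167 → 5167
id=512: user_limit=NULL, plan_limit=NULL, → literal 7724 → 7724

9626, 8044, 9354, 8245, 7724, 375, 1842, 2415, 4322, 6884, 7724, 5167, 7724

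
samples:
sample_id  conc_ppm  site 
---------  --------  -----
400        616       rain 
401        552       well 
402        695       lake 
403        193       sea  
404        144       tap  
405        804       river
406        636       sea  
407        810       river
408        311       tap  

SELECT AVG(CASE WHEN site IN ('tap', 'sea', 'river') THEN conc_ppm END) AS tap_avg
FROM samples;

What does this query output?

483

sample_id=400: ✗
sample_id=401: ✗
sample_id=402: ✗
sample_id=403: ✓ → 193
sample_id=404: ✓ → 144
sample_id=405: ✓ → 804
sample_id=406: ✓ → 636
sample_id=407: ✓ → 810
sample_id=408: ✓ → 311
tap_avg = (193 + 144 + 804 + 636 + 810 + 311) / 6 = 483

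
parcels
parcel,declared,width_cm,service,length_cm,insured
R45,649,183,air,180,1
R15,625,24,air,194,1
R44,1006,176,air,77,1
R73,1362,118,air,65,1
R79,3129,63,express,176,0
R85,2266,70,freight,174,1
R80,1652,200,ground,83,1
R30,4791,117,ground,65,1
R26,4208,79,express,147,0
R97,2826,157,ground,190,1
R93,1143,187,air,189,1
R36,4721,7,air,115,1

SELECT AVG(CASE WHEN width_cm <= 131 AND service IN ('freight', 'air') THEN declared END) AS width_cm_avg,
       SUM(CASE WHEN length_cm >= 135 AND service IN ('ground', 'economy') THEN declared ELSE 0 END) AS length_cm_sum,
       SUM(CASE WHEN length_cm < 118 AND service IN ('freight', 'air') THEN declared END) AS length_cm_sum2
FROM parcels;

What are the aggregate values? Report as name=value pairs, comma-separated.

width_cm_avg=2243.5, length_cm_sum=2826, length_cm_sum2=7089

[width_cm_avg: width_cm <= 131 AND service IN ('freight', 'air')]
parcel=R45: ✗
parcel=R15: ✓ → 625
parcel=R44: ✗
parcel=R73: ✓ → 1362
parcel=R79: ✗
parcel=R85: ✓ → 2266
parcel=R80: ✗
parcel=R30: ✗
parcel=R26: ✗
parcel=R97: ✗
parcel=R93: ✗
parcel=R36: ✓ → 4721
width_cm_avg = (625 + 1362 + 2266 + 4721) / 4 = 2243.5
—
[length_cm_sum: length_cm >= 135 AND service IN ('ground', 'economy')]
parcel=R45: ✗
parcel=R15: ✗
parcel=R44: ✗
parcel=R73: ✗
parcel=R79: ✗
parcel=R85: ✗
parcel=R80: ✗
parcel=R30: ✗
parcel=R26: ✗
parcel=R97: ✓ → 2826
parcel=R93: ✗
parcel=R36: ✗
length_cm_sum = 2826
—
[length_cm_sum2: length_cm < 118 AND service IN ('freight', 'air')]
parcel=R45: ✗
parcel=R15: ✗
parcel=R44: ✓ → 1006
parcel=R73: ✓ → 1362
parcel=R79: ✗
parcel=R85: ✗
parcel=R80: ✗
parcel=R30: ✗
parcel=R26: ✗
parcel=R97: ✗
parcel=R93: ✗
parcel=R36: ✓ → 4721
length_cm_sum2 = 1006 + 1362 + 4721 = 7089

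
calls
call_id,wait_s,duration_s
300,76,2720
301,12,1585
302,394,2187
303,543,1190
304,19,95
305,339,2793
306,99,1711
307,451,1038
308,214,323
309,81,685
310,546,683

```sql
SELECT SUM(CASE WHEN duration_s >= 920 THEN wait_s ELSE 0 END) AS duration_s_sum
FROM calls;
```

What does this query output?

1914

call_id=300: ✓ → 76
call_id=301: ✓ → 12
call_id=302: ✓ → 394
call_id=303: ✓ → 543
call_id=304: ✗
call_id=305: ✓ → 339
call_id=306: ✓ → 99
call_id=307: ✓ → 451
call_id=308: ✗
call_id=309: ✗
call_id=310: ✗
duration_s_sum = 76 + 12 + 394 + 543 + 339 + 99 + 451 = 1914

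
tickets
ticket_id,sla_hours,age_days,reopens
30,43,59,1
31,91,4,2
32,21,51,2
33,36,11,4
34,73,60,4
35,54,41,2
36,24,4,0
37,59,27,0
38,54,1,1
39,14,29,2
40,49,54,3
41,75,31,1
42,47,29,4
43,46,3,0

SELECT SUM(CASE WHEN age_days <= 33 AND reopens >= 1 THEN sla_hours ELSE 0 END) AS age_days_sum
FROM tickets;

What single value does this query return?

317

ticket_id=30: ✗
ticket_id=31: ✓ → 91
ticket_id=32: ✗
ticket_id=33: ✓ → 36
ticket_id=34: ✗
ticket_id=35: ✗
ticket_id=36: ✗
ticket_id=37: ✗
ticket_id=38: ✓ → 54
ticket_id=39: ✓ → 14
ticket_id=40: ✗
ticket_id=41: ✓ → 75
ticket_id=42: ✓ → 47
ticket_id=43: ✗
age_days_sum = 91 + 36 + 54 + 14 + 75 + 47 = 317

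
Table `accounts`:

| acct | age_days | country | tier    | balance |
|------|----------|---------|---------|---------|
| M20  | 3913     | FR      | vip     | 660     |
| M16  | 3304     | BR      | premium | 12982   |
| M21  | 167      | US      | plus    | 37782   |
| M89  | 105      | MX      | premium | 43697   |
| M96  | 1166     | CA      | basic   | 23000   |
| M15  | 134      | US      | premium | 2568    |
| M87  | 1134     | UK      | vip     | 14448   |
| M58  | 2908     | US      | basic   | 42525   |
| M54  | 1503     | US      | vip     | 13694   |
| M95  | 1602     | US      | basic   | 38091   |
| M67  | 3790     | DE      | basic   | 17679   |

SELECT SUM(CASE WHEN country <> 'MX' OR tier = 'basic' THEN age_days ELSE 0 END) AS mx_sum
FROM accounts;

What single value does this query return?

acct=M20: ✓ → 3913
acct=M16: ✓ → 3304
acct=M21: ✓ → 167
acct=M89: ✗
acct=M96: ✓ → 1166
acct=M15: ✓ → 134
acct=M87: ✓ → 1134
acct=M58: ✓ → 2908
acct=M54: ✓ → 1503
acct=M95: ✓ → 1602
acct=M67: ✓ → 3790
mx_sum = 3913 + 3304 + 167 + 1166 + 134 + 1134 + 2908 + 1503 + 1602 + 3790 = 19621

19621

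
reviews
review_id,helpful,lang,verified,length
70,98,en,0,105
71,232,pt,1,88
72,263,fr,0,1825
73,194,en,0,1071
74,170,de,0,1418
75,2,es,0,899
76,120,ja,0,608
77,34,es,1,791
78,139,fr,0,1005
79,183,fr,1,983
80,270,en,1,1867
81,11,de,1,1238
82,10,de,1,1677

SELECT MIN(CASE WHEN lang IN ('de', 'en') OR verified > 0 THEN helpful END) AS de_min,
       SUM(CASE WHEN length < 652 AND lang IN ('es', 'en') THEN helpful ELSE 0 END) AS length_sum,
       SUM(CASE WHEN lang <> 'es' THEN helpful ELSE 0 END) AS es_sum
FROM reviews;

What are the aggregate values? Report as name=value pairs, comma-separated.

de_min=10, length_sum=98, es_sum=1690

[de_min: lang IN ('de', 'en') OR verified > 0]
review_id=70: ✓ → 98
review_id=71: ✓ → 232
review_id=72: ✗
review_id=73: ✓ → 194
review_id=74: ✓ → 170
review_id=75: ✗
review_id=76: ✗
review_id=77: ✓ → 34
review_id=78: ✗
review_id=79: ✓ → 183
review_id=80: ✓ → 270
review_id=81: ✓ → 11
review_id=82: ✓ → 10
de_min = MIN(98, 232, 194, 170, 34, 183, 270, 11, 10) = 10
—
[length_sum: length < 652 AND lang IN ('es', 'en')]
review_id=70: ✓ → 98
review_id=71: ✗
review_id=72: ✗
review_id=73: ✗
review_id=74: ✗
review_id=75: ✗
review_id=76: ✗
review_id=77: ✗
review_id=78: ✗
review_id=79: ✗
review_id=80: ✗
review_id=81: ✗
review_id=82: ✗
length_sum = 98
—
[es_sum: lang <> 'es']
review_id=70: ✓ → 98
review_id=71: ✓ → 232
review_id=72: ✓ → 263
review_id=73: ✓ → 194
review_id=74: ✓ → 170
review_id=75: ✗
review_id=76: ✓ → 120
review_id=77: ✗
review_id=78: ✓ → 139
review_id=79: ✓ → 183
review_id=80: ✓ → 270
review_id=81: ✓ → 11
review_id=82: ✓ → 10
es_sum = 98 + 232 + 263 + 194 + 170 + 120 + 139 + 183 + 270 + 11 + 10 = 1690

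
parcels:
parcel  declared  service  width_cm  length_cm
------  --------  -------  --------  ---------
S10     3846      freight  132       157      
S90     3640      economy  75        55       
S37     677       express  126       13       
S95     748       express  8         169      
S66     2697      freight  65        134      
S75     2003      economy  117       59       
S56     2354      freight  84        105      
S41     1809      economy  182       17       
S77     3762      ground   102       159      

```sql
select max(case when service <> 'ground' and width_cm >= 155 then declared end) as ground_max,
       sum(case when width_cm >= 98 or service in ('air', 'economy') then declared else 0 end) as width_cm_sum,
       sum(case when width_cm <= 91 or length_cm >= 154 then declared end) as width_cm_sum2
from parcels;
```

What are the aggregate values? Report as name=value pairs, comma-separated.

ground_max=1809, width_cm_sum=15737, width_cm_sum2=17047

[ground_max: service <> 'ground' and width_cm >= 155]
parcel=S10: ✗
parcel=S90: ✗
parcel=S37: ✗
parcel=S95: ✗
parcel=S66: ✗
parcel=S75: ✗
parcel=S56: ✗
parcel=S41: ✓ → 1809
parcel=S77: ✗
ground_max = MAX(1809) = 1809
—
[width_cm_sum: width_cm >= 98 or service in ('air', 'economy')]
parcel=S10: ✓ → 3846
parcel=S90: ✓ → 3640
parcel=S37: ✓ → 677
parcel=S95: ✗
parcel=S66: ✗
parcel=S75: ✓ → 2003
parcel=S56: ✗
parcel=S41: ✓ → 1809
parcel=S77: ✓ → 3762
width_cm_sum = 3846 + 3640 + 677 + 2003 + 1809 + 3762 = 15737
—
[width_cm_sum2: width_cm <= 91 or length_cm >= 154]
parcel=S10: ✓ → 3846
parcel=S90: ✓ → 3640
parcel=S37: ✗
parcel=S95: ✓ → 748
parcel=S66: ✓ → 2697
parcel=S75: ✗
parcel=S56: ✓ → 2354
parcel=S41: ✗
parcel=S77: ✓ → 3762
width_cm_sum2 = 3846 + 3640 + 748 + 2697 + 2354 + 3762 = 17047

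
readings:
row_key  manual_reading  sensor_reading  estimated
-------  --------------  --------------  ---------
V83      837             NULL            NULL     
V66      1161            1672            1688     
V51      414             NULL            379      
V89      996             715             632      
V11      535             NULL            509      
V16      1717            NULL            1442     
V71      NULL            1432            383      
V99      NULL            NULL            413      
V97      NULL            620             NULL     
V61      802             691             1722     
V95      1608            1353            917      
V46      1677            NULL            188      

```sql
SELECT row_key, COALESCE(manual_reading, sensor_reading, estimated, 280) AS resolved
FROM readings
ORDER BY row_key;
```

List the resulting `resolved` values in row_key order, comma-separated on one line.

535, 1717, 1677, 414, 802, 1161, 1432, 837, 996, 1608, 620, 413

row_key=V11: manual_reading=535 → 535
row_key=V16: manual_reading=1717 → 1717
row_key=V46: manual_reading=1677 → 1677
row_key=V51: manual_reading=414 → 414
row_key=V61: manual_reading=802 → 802
row_key=V66: manual_reading=1161 → 1161
row_key=V71: manual_reading=NULL, sensor_reading=1432 → 1432
row_key=V83: manual_reading=837 → 837
row_key=V89: manual_reading=996 → 996
row_key=V95: manual_reading=1608 → 1608
row_key=V97: manual_reading=NULL, sensor_reading=620 → 620
row_key=V99: manual_reading=NULL, sensor_reading=NULL, estimated=413 → 413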